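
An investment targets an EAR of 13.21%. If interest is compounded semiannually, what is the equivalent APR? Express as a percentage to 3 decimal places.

(1 + r/2)^2 − 1 = 0.1321, so 1 + r/2 = 1.1321^(1/2).
r/2 = 0.064002, so r = 0.128004 = 12.800%.

12.800%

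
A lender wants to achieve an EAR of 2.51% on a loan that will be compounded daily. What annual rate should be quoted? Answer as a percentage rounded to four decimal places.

2.4791%

(1 + r/365)^365 − 1 = 0.0251, so 1 + r/365 = 1.0251^(1/365).
r/365 = 0.000068, so r = 0.024791 = 2.4791%.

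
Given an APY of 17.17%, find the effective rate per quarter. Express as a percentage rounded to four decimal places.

The per-quarter rate i satisfies (1 + i)^4 = 1 + 0.1717.
i = 1.1717^(1/4) − 1 = 0.0404090 = 4.0409%.

4.0409%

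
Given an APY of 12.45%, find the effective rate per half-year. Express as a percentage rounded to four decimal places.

The per-half-year rate i satisfies (1 + i)^2 = 1 + 0.1245.
i = 1.1245^(1/2) − 1 = 0.0604244 = 6.0424%.

6.0424%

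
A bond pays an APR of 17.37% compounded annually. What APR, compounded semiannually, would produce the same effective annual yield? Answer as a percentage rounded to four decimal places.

Compounded annually, EAR = nominal = 0.173700.
Solve (1 + r/2)^2 = 1.173700: r/2 = 1.173700^(1/2) − 1 = 0.083374, so r = 0.166749 = 16.6749%.

16.6749%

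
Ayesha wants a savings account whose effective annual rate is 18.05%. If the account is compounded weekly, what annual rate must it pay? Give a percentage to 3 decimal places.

16.620%

(1 + r/52)^52 − 1 = 0.1805, so 1 + r/52 = 1.1805^(1/52).
r/52 = 0.003196, so r = 0.166203 = 16.620%.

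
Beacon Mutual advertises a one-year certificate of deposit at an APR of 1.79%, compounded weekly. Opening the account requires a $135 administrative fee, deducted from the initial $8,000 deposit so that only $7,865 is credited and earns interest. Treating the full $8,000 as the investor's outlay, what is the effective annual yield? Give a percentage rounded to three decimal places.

0.088%

Value after one year: 7,865 × (1 + 0.0179/52)^52 = 7,865 × 1.018058 = $8,007.03.
Effective yield on the $8,000 outlay: 8,007.03 / 8,000 − 1 = 0.000878 = 0.088%.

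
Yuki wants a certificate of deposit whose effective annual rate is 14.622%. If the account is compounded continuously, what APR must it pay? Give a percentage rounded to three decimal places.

Continuous: nominal r satisfies e^r − 1 = 0.14622.
r = ln(1 + 0.14622) = ln(1.14622) = 0.136470 = 13.647%.

13.647%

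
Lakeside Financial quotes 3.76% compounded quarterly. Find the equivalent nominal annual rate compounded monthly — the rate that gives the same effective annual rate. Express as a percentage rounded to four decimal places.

3.7483%

EAR = (1 + 0.0376/4)^4 − 1 = 0.038133.
Solve (1 + r/12)^12 = 1.038133: r/12 = 1.038133^(1/12) − 1 = 0.003124, so r = 0.037483 = 3.7483%.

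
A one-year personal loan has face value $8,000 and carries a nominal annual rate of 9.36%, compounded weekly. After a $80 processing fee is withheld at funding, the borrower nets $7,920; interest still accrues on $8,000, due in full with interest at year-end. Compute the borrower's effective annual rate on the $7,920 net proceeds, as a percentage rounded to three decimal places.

10.912%

Amount owed after one year: 8,000 × (1 + 0.0936/52)^52 = 8,000 × 1.098028 = $8,784.22.
Effective rate on net proceeds: 8,784.22 / 7,920 − 1 = 0.109119 = 10.912%.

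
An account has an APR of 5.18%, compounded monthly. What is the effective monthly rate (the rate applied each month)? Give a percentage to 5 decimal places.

With a nominal annual rate compounded monthly, the periodic rate is the nominal rate divided by 12.
i = 0.0518 / 12 = 0.0043167 = 0.43167%.

0.43167%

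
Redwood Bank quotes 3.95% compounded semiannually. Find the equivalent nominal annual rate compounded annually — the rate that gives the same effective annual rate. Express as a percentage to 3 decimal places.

3.989%

EAR = (1 + 0.0395/2)^2 − 1 = 0.039890.
Compounded annually, the equivalent nominal rate is the EAR itself: 3.989%.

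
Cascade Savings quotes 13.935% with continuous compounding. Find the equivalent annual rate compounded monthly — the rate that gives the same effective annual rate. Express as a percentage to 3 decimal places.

14.016%

EAR under continuous compounding: e^0.13935 − 1 = 0.149526.
Solve (1 + r/12)^12 = 1.149526: r/12 = 1.149526^(1/12) − 1 = 0.011680, so r = 0.140162 = 14.016%.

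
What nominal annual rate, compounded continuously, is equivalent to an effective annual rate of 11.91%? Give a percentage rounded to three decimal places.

11.252%

Continuous: nominal r satisfies e^r − 1 = 0.1191.
r = ln(1 + 0.1191) = ln(1.1191) = 0.112525 = 11.252%.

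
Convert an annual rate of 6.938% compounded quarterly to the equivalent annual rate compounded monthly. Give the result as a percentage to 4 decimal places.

EAR = (1 + 0.06938/4)^4 − 1 = 0.071206.
Solve (1 + r/12)^12 = 1.071206: r/12 = 1.071206^(1/12) − 1 = 0.005749, so r = 0.068983 = 6.8983%.

6.8983%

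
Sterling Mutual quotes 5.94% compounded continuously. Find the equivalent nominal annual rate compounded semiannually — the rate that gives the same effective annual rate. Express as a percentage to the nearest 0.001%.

EAR under continuous compounding: e^0.0594 − 1 = 0.061200.
Solve (1 + r/2)^2 = 1.061200: r/2 = 1.061200^(1/2) − 1 = 0.030145, so r = 0.060291 = 6.029%.

6.029%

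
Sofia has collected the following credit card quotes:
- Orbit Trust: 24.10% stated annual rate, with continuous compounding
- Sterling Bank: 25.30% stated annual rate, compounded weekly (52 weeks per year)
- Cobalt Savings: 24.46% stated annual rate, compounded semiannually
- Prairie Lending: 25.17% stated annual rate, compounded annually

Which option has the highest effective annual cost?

Orbit Trust: e^0.2410 − 1 = 27.252%
Sterling Bank: (1 + 0.2530/52)^52 − 1 = 28.709%
Cobalt Savings: (1 + 0.2446/2)^2 − 1 = 25.956%
Prairie Lending: compounded annually, EAR = 25.170%
The highest effective annual rate is Sterling Bank at 28.709%.

Sterling Bank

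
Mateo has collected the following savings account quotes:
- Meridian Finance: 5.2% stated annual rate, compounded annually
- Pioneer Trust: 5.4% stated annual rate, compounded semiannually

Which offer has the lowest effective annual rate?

Meridian Finance

Meridian Finance: compounded annually, EAR = 5.200%
Pioneer Trust: (1 + 0.054/2)^2 − 1 = 5.473%
The lowest effective annual rate is Meridian Finance at 5.200%.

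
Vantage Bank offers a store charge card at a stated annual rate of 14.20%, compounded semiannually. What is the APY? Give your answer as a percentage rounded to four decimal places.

EAR = (1 + 0.1420/2)^2 − 1.
= 1.147041 − 1 = 14.7041%.

14.7041%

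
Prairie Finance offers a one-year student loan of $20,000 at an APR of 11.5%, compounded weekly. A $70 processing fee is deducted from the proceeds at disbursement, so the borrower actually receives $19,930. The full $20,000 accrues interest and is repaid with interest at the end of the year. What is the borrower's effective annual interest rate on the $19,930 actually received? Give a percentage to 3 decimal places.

Amount owed after one year: 20,000 × (1 + 0.115/52)^52 = 20,000 × 1.121731 = $22,434.62.
Effective rate on net proceeds: 22,434.62 / 19,930 − 1 = 0.125671 = 12.567%.

12.567%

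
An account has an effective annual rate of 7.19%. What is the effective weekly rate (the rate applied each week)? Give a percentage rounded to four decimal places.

The per-week rate i satisfies (1 + i)^52 = 1 + 0.0719.
i = 1.0719^(1/52) − 1 = 0.0013361 = 0.1336%.

0.1336%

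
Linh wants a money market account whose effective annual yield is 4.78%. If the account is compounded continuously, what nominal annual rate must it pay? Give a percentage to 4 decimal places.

4.6693%

Continuous: nominal r satisfies e^r − 1 = 0.0478.
r = ln(1 + 0.0478) = ln(1.0478) = 0.046693 = 4.6693%.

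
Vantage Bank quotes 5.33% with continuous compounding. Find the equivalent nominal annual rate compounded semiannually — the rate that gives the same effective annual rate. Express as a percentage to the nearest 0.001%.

EAR under continuous compounding: e^0.0533 − 1 = 0.054746.
Solve (1 + r/2)^2 = 1.054746: r/2 = 1.054746^(1/2) − 1 = 0.027008, so r = 0.054017 = 5.402%.

5.402%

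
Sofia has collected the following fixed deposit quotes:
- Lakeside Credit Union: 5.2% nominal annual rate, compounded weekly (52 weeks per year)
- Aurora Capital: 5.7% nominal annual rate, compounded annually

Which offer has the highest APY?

Aurora Capital

Lakeside Credit Union: (1 + 0.052/52)^52 − 1 = 5.335%
Aurora Capital: compounded annually, EAR = 5.700%
The highest effective annual rate is Aurora Capital at 5.700%.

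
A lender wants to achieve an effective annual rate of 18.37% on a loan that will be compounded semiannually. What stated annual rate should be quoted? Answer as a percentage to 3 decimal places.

17.596%

(1 + r/2)^2 − 1 = 0.1837, so 1 + r/2 = 1.1837^(1/2).
r/2 = 0.087980, so r = 0.175960 = 17.596%.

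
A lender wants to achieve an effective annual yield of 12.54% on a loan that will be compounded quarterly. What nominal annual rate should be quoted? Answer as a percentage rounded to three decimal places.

(1 + r/4)^4 − 1 = 0.1254, so 1 + r/4 = 1.1254^(1/4).
r/4 = 0.029975, so r = 0.119900 = 11.990%.

11.990%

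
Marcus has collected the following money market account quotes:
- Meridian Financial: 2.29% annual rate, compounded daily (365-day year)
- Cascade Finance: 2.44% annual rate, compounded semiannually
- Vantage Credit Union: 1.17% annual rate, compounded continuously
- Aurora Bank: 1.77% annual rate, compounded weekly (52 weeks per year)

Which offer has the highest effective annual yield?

Cascade Finance

Meridian Financial: (1 + 0.0229/365)^365 − 1 = 2.316%
Cascade Finance: (1 + 0.0244/2)^2 − 1 = 2.455%
Vantage Credit Union: e^0.0117 − 1 = 1.177%
Aurora Bank: (1 + 0.0177/52)^52 − 1 = 1.785%
The highest effective annual rate is Cascade Finance at 2.455%.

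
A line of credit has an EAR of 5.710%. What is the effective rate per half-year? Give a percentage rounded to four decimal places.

The per-half-year rate i satisfies (1 + i)^2 = 1 + 0.05710.
i = 1.05710^(1/2) − 1 = 0.0281537 = 2.8154%.

2.8154%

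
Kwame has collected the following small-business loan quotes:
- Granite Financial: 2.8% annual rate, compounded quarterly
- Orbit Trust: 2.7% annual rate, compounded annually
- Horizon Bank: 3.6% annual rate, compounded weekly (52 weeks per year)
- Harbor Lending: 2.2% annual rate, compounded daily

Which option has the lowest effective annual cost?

Granite Financial: (1 + 0.028/4)^4 − 1 = 2.830%
Orbit Trust: compounded annually, EAR = 2.700%
Horizon Bank: (1 + 0.036/52)^52 − 1 = 3.664%
Harbor Lending: (1 + 0.022/365)^365 − 1 = 2.224%
The lowest effective annual rate is Harbor Lending at 2.224%.

Harbor Lending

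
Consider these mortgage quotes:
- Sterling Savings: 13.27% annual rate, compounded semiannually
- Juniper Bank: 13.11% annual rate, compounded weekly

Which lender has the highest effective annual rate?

Juniper Bank

Sterling Savings: (1 + 0.1327/2)^2 − 1 = 13.710%
Juniper Bank: (1 + 0.1311/52)^52 − 1 = 13.989%
The highest effective annual rate is Juniper Bank at 13.989%.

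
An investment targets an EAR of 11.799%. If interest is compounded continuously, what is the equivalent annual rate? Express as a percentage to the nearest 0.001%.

11.153%

Continuous: nominal r satisfies e^r − 1 = 0.11799.
r = ln(1 + 0.11799) = ln(1.11799) = 0.111532 = 11.153%.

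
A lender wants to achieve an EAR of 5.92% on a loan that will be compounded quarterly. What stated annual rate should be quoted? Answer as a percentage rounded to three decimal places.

5.793%

(1 + r/4)^4 − 1 = 0.0592, so 1 + r/4 = 1.0592^(1/4).
r/4 = 0.014482, so r = 0.057929 = 5.793%.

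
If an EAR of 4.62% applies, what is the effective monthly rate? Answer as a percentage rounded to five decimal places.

The per-month rate i satisfies (1 + i)^12 = 1 + 0.0462.
i = 1.0462^(1/12) − 1 = 0.0037708 = 0.37708%.

0.37708%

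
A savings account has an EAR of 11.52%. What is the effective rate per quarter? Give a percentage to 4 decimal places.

2.7633%

The per-quarter rate i satisfies (1 + i)^4 = 1 + 0.1152.
i = 1.1152^(1/4) − 1 = 0.0276334 = 2.7633%.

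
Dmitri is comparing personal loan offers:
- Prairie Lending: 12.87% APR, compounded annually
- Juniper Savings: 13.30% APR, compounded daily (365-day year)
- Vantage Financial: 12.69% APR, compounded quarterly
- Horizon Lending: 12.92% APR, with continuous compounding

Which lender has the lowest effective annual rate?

Prairie Lending

Prairie Lending: compounded annually, EAR = 12.870%
Juniper Savings: (1 + 0.1330/365)^365 − 1 = 14.222%
Vantage Financial: (1 + 0.1269/4)^4 − 1 = 13.307%
Horizon Lending: e^0.1292 − 1 = 13.792%
The lowest effective annual rate is Prairie Lending at 12.870%.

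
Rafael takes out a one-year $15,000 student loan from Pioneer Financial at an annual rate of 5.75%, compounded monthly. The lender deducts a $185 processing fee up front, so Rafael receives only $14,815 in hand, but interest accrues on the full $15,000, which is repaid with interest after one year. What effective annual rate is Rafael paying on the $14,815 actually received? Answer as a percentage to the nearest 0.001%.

7.226%

Amount owed after one year: 15,000 × (1 + 0.0575/12)^12 = 15,000 × 1.059040 = $15,885.60.
Effective rate on net proceeds: 15,885.60 / 14,815 − 1 = 0.072264 = 7.226%.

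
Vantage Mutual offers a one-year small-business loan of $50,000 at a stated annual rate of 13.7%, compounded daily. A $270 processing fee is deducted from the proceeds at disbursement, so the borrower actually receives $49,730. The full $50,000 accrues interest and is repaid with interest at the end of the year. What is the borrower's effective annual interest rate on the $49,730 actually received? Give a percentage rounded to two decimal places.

15.30%

Amount owed after one year: 50,000 × (1 + 0.137/365)^365 = 50,000 × 1.146799 = $57,339.93.
Effective rate on net proceeds: 57,339.93 / 49,730 − 1 = 0.153025 = 15.30%.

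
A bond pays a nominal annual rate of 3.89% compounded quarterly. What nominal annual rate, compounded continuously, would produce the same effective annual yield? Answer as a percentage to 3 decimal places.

EAR = (1 + 0.0389/4)^4 − 1 = 0.039471.
Equivalent continuous rate: r = ln(1 + 0.039471) = 0.038712 = 3.871%.

3.871%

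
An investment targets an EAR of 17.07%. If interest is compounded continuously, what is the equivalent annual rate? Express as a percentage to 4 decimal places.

15.7602%

Continuous: nominal r satisfies e^r − 1 = 0.1707.
r = ln(1 + 0.1707) = ln(1.1707) = 0.157602 = 15.7602%.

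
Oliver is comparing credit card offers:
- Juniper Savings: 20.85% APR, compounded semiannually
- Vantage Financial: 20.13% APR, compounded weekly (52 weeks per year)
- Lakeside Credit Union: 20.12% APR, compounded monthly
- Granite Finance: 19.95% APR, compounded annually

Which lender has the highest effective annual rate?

Vantage Financial

Juniper Savings: (1 + 0.2085/2)^2 − 1 = 21.937%
Vantage Financial: (1 + 0.2013/52)^52 − 1 = 22.252%
Lakeside Credit Union: (1 + 0.2012/12)^12 − 1 = 22.083%
Granite Finance: compounded annually, EAR = 19.950%
The highest effective annual rate is Vantage Financial at 22.252%.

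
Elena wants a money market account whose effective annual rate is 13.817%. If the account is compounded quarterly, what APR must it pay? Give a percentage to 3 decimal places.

13.154%

(1 + r/4)^4 − 1 = 0.13817, so 1 + r/4 = 1.13817^(1/4).
r/4 = 0.032885, so r = 0.131538 = 13.154%.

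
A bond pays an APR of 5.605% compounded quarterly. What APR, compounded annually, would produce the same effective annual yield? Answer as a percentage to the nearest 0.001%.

5.724%

EAR = (1 + 0.05605/4)^4 − 1 = 0.057239.
Compounded annually, the equivalent nominal rate is the EAR itself: 5.724%.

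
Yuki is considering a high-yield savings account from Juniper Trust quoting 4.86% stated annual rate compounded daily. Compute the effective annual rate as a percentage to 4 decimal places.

4.9797%

EAR = (1 + 0.0486/365)^365 − 1.
= (1 + 0.000133)^365 − 1 = 1.049797 − 1 = 4.9797%.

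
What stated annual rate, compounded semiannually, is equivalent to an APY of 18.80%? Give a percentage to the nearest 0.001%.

17.991%

(1 + r/2)^2 − 1 = 0.1880, so 1 + r/2 = 1.1880^(1/2).
r/2 = 0.089954, so r = 0.179908 = 17.991%.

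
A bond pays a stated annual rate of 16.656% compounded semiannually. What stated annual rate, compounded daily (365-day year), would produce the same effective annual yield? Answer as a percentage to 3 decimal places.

16.002%

EAR = (1 + 0.16656/2)^2 − 1 = 0.173496.
Solve (1 + r/365)^365 = 1.173496: r/365 = 1.173496^(1/365) − 1 = 0.000438, so r = 0.160022 = 16.002%.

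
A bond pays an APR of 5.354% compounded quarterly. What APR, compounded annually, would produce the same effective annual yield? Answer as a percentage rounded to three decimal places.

EAR = (1 + 0.05354/4)^4 − 1 = 0.054625.
Compounded annually, the equivalent nominal rate is the EAR itself: 5.462%.

5.462%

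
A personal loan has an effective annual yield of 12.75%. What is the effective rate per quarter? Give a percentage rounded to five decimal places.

The per-quarter rate i satisfies (1 + i)^4 = 1 + 0.1275.
i = 1.1275^(1/4) − 1 = 0.0304553 = 3.04553%.

3.04553%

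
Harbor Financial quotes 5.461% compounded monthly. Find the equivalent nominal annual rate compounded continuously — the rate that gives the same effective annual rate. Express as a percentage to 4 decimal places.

5.4486%

EAR = (1 + 0.05461/12)^12 − 1 = 0.055998.
Equivalent continuous rate: r = ln(1 + 0.055998) = 0.054486 = 5.4486%.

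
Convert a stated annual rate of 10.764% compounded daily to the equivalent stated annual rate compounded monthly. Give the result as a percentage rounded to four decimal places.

EAR = (1 + 0.10764/365)^365 − 1 = 0.113629.
Solve (1 + r/12)^12 = 1.113629: r/12 = 1.113629^(1/12) − 1 = 0.009009, so r = 0.108108 = 10.8108%.

10.8108%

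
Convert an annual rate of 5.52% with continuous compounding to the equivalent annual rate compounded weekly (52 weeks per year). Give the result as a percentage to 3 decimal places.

5.523%

EAR under continuous compounding: e^0.0552 − 1 = 0.056752.
Solve (1 + r/52)^52 = 1.056752: r/52 = 1.056752^(1/52) − 1 = 0.001062, so r = 0.055229 = 5.523%.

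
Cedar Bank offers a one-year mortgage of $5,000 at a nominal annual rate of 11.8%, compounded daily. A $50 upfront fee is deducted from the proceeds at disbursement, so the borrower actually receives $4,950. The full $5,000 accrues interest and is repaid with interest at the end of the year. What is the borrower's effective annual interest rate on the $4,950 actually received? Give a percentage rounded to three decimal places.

13.659%

Amount owed after one year: 5,000 × (1 + 0.118/365)^365 = 5,000 × 1.125223 = $5,626.11.
Effective rate on net proceeds: 5,626.11 / 4,950 − 1 = 0.136589 = 13.659%.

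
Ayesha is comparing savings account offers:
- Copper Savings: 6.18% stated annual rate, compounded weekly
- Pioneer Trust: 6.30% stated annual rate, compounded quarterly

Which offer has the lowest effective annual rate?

Copper Savings: (1 + 0.0618/52)^52 − 1 = 6.371%
Pioneer Trust: (1 + 0.0630/4)^4 − 1 = 6.450%
The lowest effective annual rate is Copper Savings at 6.371%.

Copper Savings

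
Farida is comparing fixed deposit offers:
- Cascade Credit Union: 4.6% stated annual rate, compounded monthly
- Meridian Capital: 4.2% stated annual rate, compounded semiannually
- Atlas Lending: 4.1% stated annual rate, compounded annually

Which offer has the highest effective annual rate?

Cascade Credit Union: (1 + 0.046/12)^12 − 1 = 4.698%
Meridian Capital: (1 + 0.042/2)^2 − 1 = 4.244%
Atlas Lending: compounded annually, EAR = 4.100%
The highest effective annual rate is Cascade Credit Union at 4.698%.

Cascade Credit Union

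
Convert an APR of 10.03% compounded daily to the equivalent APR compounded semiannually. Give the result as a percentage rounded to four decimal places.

10.2843%

EAR = (1 + 0.1003/365)^365 − 1 = 0.105487.
Solve (1 + r/2)^2 = 1.105487: r/2 = 1.105487^(1/2) − 1 = 0.051422, so r = 0.102843 = 10.2843%.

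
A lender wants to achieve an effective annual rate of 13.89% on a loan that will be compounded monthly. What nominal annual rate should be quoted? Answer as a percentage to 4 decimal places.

13.0770%

(1 + r/12)^12 − 1 = 0.1389, so 1 + r/12 = 1.1389^(1/12).
r/12 = 0.010898, so r = 0.130770 = 13.0770%.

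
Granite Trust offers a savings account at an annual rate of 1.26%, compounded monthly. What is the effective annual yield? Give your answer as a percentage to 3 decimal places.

EAR = (1 + 0.0126/12)^12 − 1.
= (1 + 0.001050)^12 − 1 = 1.012673 − 1 = 1.267%.

1.267%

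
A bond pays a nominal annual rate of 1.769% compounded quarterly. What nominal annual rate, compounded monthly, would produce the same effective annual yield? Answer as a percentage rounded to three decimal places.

EAR = (1 + 0.01769/4)^4 − 1 = 0.017808.
Solve (1 + r/12)^12 = 1.017808: r/12 = 1.017808^(1/12) − 1 = 0.001472, so r = 0.017664 = 1.766%.

1.766%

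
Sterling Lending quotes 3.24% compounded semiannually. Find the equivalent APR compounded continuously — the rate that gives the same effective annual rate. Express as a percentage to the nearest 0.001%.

3.214%

EAR = (1 + 0.0324/2)^2 − 1 = 0.032662.
Equivalent continuous rate: r = ln(1 + 0.032662) = 0.032140 = 3.214%.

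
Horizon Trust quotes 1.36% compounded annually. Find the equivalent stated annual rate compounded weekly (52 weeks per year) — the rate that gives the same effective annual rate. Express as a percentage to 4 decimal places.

1.3510%

Compounded annually, EAR = nominal = 0.013600.
Solve (1 + r/52)^52 = 1.013600: r/52 = 1.013600^(1/52) − 1 = 0.000260, so r = 0.013510 = 1.3510%.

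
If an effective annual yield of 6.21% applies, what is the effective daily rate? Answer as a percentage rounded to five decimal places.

The per-day rate i satisfies (1 + i)^365 = 1 + 0.0621.
i = 1.0621^(1/365) − 1 = 0.0001651 = 0.01651%.

0.01651%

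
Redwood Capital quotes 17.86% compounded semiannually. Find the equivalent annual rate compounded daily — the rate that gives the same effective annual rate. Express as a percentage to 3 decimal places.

EAR = (1 + 0.1786/2)^2 − 1 = 0.186574.
Solve (1 + r/365)^365 = 1.186574: r/365 = 1.186574^(1/365) − 1 = 0.000469, so r = 0.171111 = 17.111%.

17.111%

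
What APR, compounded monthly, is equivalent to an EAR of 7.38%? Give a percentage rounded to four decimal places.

7.1415%

(1 + r/12)^12 − 1 = 0.0738, so 1 + r/12 = 1.0738^(1/12).
r/12 = 0.005951, so r = 0.071415 = 7.1415%.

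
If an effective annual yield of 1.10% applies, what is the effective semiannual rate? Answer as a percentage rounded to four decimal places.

The per-half-year rate i satisfies (1 + i)^2 = 1 + 0.0110.
i = 1.0110^(1/2) − 1 = 0.0054850 = 0.5485%.

0.5485%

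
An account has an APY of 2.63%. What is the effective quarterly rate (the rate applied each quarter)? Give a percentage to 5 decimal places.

The per-quarter rate i satisfies (1 + i)^4 = 1 + 0.0263.
i = 1.0263^(1/4) − 1 = 0.0065111 = 0.65111%.

0.65111%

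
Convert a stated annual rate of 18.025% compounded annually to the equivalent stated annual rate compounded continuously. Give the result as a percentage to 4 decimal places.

Compounded annually, EAR = nominal = 0.180250.
Equivalent continuous rate: r = ln(1 + 0.180250) = 0.165726 = 16.5726%.

16.5726%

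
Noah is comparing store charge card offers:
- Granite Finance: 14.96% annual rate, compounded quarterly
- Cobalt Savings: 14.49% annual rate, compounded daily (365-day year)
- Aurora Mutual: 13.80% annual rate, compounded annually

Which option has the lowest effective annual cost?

Granite Finance: (1 + 0.1496/4)^4 − 1 = 15.820%
Cobalt Savings: (1 + 0.1449/365)^365 − 1 = 15.589%
Aurora Mutual: compounded annually, EAR = 13.800%
The lowest effective annual rate is Aurora Mutual at 13.800%.

Aurora Mutual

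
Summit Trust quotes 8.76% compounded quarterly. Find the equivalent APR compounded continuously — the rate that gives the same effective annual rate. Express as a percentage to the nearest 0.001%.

8.665%

EAR = (1 + 0.0876/4)^4 − 1 = 0.090520.
Equivalent continuous rate: r = ln(1 + 0.090520) = 0.086655 = 8.665%.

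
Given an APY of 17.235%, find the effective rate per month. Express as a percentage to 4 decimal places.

1.3339%

The per-month rate i satisfies (1 + i)^12 = 1 + 0.17235.
i = 1.17235^(1/12) − 1 = 0.0133390 = 1.3339%.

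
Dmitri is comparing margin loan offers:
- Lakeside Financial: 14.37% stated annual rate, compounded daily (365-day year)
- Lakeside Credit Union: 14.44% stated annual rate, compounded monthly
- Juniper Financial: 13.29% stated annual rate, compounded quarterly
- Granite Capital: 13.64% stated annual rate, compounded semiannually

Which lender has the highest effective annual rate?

Lakeside Financial: (1 + 0.1437/365)^365 − 1 = 15.451%
Lakeside Credit Union: (1 + 0.1444/12)^12 − 1 = 15.435%
Juniper Financial: (1 + 0.1329/4)^4 − 1 = 13.967%
Granite Capital: (1 + 0.1364/2)^2 − 1 = 14.105%
The highest effective annual rate is Lakeside Financial at 15.451%.

Lakeside Financial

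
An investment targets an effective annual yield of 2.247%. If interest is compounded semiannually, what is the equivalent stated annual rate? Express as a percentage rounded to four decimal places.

2.2345%

(1 + r/2)^2 − 1 = 0.02247, so 1 + r/2 = 1.02247^(1/2).
r/2 = 0.011173, so r = 0.022345 = 2.2345%.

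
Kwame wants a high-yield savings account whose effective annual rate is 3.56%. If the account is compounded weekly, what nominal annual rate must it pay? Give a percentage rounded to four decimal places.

(1 + r/52)^52 − 1 = 0.0356, so 1 + r/52 = 1.0356^(1/52).
r/52 = 0.000673, so r = 0.034993 = 3.4993%.

3.4993%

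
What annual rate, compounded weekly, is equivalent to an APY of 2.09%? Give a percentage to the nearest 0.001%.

2.069%

(1 + r/52)^52 − 1 = 0.0209, so 1 + r/52 = 1.0209^(1/52).
r/52 = 0.000398, so r = 0.020689 = 2.069%.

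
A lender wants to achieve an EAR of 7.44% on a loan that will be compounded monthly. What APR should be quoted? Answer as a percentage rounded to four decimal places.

7.1977%

(1 + r/12)^12 − 1 = 0.0744, so 1 + r/12 = 1.0744^(1/12).
r/12 = 0.005998, so r = 0.071977 = 7.1977%.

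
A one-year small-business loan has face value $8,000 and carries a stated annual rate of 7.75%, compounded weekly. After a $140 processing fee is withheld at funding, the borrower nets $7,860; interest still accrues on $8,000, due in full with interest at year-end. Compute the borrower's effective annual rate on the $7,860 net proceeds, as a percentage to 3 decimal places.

Amount owed after one year: 8,000 × (1 + 0.0775/52)^52 = 8,000 × 1.080520 = $8,644.16.
Effective rate on net proceeds: 8,644.16 / 7,860 − 1 = 0.099766 = 9.977%.

9.977%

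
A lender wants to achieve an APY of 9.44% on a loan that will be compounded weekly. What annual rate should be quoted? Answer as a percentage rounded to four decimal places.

(1 + r/52)^52 − 1 = 0.0944, so 1 + r/52 = 1.0944^(1/52).
r/52 = 0.001736, so r = 0.090285 = 9.0285%.

9.0285%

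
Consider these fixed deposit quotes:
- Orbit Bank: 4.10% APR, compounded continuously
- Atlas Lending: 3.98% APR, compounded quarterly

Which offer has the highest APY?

Orbit Bank

Orbit Bank: e^0.0410 − 1 = 4.185%
Atlas Lending: (1 + 0.0398/4)^4 − 1 = 4.040%
The highest effective annual rate is Orbit Bank at 4.185%.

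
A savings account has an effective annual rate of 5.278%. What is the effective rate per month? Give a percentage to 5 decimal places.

0.42954%

The per-month rate i satisfies (1 + i)^12 = 1 + 0.05278.
i = 1.05278^(1/12) − 1 = 0.0042954 = 0.42954%.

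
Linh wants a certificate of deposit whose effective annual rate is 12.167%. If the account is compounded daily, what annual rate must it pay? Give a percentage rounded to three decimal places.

(1 + r/365)^365 − 1 = 0.12167, so 1 + r/365 = 1.12167^(1/365).
r/365 = 0.000315, so r = 0.114837 = 11.484%.

11.484%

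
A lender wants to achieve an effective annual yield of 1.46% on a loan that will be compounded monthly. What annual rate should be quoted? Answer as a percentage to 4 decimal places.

(1 + r/12)^12 − 1 = 0.0146, so 1 + r/12 = 1.0146^(1/12).
r/12 = 0.001209, so r = 0.014503 = 1.4503%.

1.4503%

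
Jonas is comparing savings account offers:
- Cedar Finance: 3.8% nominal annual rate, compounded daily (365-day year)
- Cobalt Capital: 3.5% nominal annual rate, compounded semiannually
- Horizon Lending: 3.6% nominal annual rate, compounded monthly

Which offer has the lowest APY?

Cedar Finance: (1 + 0.038/365)^365 − 1 = 3.873%
Cobalt Capital: (1 + 0.035/2)^2 − 1 = 3.531%
Horizon Lending: (1 + 0.036/12)^12 − 1 = 3.660%
The lowest effective annual rate is Cobalt Capital at 3.531%.

Cobalt Capital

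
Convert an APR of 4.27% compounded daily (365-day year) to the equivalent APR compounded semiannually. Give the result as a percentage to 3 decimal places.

4.316%

EAR = (1 + 0.0427/365)^365 − 1 = 0.043622.
Solve (1 + r/2)^2 = 1.043622: r/2 = 1.043622^(1/2) − 1 = 0.021578, so r = 0.043157 = 4.316%.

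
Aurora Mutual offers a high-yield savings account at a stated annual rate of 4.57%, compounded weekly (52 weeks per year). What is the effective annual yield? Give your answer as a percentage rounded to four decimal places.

4.6739%

EAR = (1 + 0.0457/52)^52 − 1.
= (1 + 0.000879)^52 − 1 = 1.046739 − 1 = 4.6739%.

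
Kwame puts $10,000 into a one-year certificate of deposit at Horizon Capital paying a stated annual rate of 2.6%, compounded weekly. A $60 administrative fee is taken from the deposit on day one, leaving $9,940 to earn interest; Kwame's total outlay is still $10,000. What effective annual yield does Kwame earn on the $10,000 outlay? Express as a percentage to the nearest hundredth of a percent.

Value after one year: 9,940 × (1 + 0.026/52)^52 = 9,940 × 1.026334 = $10,201.76.
Effective yield on the $10,000 outlay: 10,201.76 / 10,000 − 1 = 0.020176 = 2.02%.

2.02%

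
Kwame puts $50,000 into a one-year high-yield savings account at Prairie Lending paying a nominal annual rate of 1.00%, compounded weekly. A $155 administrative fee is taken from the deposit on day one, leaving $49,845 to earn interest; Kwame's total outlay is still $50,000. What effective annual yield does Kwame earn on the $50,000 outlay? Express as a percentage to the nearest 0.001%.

0.692%

Value after one year: 49,845 × (1 + 0.0100/52)^52 = 49,845 × 1.010049 = $50,345.90.
Effective yield on the $50,000 outlay: 50,345.90 / 50,000 − 1 = 0.006918 = 0.692%.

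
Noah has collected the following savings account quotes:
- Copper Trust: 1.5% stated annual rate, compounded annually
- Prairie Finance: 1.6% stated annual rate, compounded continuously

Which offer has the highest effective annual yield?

Copper Trust: compounded annually, EAR = 1.500%
Prairie Finance: e^0.016 − 1 = 1.613%
The highest effective annual rate is Prairie Finance at 1.613%.

Prairie Finance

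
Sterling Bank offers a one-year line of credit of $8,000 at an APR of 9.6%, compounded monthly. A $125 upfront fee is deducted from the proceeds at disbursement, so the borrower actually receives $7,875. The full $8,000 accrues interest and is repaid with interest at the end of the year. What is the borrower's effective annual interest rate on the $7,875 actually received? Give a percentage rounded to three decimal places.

11.780%

Amount owed after one year: 8,000 × (1 + 0.096/12)^12 = 8,000 × 1.100339 = $8,802.71.
Effective rate on net proceeds: 8,802.71 / 7,875 − 1 = 0.117804 = 11.780%.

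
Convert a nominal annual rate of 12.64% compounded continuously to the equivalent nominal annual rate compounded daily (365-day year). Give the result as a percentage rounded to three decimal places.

12.642%

EAR under continuous compounding: e^0.1264 − 1 = 0.134736.
Solve (1 + r/365)^365 = 1.134736: r/365 = 1.134736^(1/365) − 1 = 0.000346, so r = 0.126422 = 12.642%.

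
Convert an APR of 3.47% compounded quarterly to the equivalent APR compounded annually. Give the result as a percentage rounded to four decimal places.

3.5154%

EAR = (1 + 0.0347/4)^4 − 1 = 0.035154.
Compounded annually, the equivalent nominal rate is the EAR itself: 3.5154%.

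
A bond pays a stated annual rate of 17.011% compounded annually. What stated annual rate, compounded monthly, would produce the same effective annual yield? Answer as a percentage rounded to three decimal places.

15.813%

Compounded annually, EAR = nominal = 0.170110.
Solve (1 + r/12)^12 = 1.170110: r/12 = 1.170110^(1/12) − 1 = 0.013178, so r = 0.158131 = 15.813%.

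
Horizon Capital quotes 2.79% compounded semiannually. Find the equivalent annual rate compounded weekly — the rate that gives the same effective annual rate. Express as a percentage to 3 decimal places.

EAR = (1 + 0.0279/2)^2 − 1 = 0.028095.
Solve (1 + r/52)^52 = 1.028095: r/52 = 1.028095^(1/52) − 1 = 0.000533, so r = 0.027715 = 2.771%.

2.771%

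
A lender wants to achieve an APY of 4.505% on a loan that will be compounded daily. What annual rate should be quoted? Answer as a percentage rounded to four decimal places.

4.4067%

(1 + r/365)^365 − 1 = 0.04505, so 1 + r/365 = 1.04505^(1/365).
r/365 = 0.000121, so r = 0.044067 = 4.4067%.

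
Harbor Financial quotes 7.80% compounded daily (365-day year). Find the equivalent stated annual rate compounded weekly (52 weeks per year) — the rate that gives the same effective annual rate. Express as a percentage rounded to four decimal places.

7.8050%

EAR = (1 + 0.0780/365)^365 − 1 = 0.081114.
Solve (1 + r/52)^52 = 1.081114: r/52 = 1.081114^(1/52) − 1 = 0.001501, so r = 0.078050 = 7.8050%.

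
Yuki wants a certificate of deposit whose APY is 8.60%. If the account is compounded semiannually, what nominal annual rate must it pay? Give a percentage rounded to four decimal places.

8.4226%

(1 + r/2)^2 − 1 = 0.0860, so 1 + r/2 = 1.0860^(1/2).
r/2 = 0.042113, so r = 0.084226 = 8.4226%.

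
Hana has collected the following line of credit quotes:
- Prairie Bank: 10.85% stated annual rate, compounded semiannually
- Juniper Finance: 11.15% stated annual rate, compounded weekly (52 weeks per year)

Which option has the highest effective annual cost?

Prairie Bank: (1 + 0.1085/2)^2 − 1 = 11.144%
Juniper Finance: (1 + 0.1115/52)^52 − 1 = 11.782%
The highest effective annual rate is Juniper Finance at 11.782%.

Juniper Finance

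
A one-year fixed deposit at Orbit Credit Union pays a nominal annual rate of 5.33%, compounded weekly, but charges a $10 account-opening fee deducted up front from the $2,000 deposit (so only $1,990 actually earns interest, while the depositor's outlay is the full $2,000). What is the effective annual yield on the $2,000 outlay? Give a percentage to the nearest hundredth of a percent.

Value after one year: 1,990 × (1 + 0.0533/52)^52 = 1,990 × 1.054717 = $2,098.89.
Effective yield on the $2,000 outlay: 2,098.89 / 2,000 − 1 = 0.049444 = 4.94%.

4.94%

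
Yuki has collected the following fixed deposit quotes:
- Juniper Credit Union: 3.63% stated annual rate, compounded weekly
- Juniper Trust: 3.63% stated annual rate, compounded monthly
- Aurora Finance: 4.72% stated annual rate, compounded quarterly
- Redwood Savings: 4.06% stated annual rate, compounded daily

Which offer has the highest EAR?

Aurora Finance

Juniper Credit Union: (1 + 0.0363/52)^52 − 1 = 3.695%
Juniper Trust: (1 + 0.0363/12)^12 − 1 = 3.691%
Aurora Finance: (1 + 0.0472/4)^4 − 1 = 4.804%
Redwood Savings: (1 + 0.0406/365)^365 − 1 = 4.143%
The highest effective annual rate is Aurora Finance at 4.804%.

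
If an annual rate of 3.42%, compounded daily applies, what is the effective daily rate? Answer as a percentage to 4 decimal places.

With a nominal annual rate compounded daily, the periodic rate is the nominal rate divided by 365.
i = 0.0342 / 365 = 0.0000937 = 0.0094%.

0.0094%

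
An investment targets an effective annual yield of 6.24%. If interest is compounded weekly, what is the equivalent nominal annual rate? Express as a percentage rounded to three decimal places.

6.057%

(1 + r/52)^52 − 1 = 0.0624, so 1 + r/52 = 1.0624^(1/52).
r/52 = 0.001165, so r = 0.060566 = 6.057%.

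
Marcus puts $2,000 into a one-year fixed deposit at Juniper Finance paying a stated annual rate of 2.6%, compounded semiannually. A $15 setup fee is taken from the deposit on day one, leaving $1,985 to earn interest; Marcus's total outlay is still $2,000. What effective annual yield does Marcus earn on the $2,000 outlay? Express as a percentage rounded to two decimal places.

Value after one year: 1,985 × (1 + 0.026/2)^2 = 1,985 × 1.026169 = $2,036.95.
Effective yield on the $2,000 outlay: 2,036.95 / 2,000 − 1 = 0.018473 = 1.85%.

1.85%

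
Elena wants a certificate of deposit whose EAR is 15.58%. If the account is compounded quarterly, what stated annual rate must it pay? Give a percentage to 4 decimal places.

14.7445%

(1 + r/4)^4 − 1 = 0.1558, so 1 + r/4 = 1.1558^(1/4).
r/4 = 0.036861, so r = 0.147445 = 14.7445%.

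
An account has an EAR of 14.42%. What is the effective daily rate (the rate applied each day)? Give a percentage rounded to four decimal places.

0.0369%

The per-day rate i satisfies (1 + i)^365 = 1 + 0.1442.
i = 1.1442^(1/365) − 1 = 0.0003691 = 0.0369%.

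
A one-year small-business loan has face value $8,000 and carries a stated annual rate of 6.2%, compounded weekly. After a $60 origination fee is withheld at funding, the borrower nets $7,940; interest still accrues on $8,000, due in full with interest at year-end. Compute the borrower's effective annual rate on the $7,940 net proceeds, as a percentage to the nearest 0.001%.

7.196%

Amount owed after one year: 8,000 × (1 + 0.062/52)^52 = 8,000 × 1.063923 = $8,511.38.
Effective rate on net proceeds: 8,511.38 / 7,940 − 1 = 0.071963 = 7.196%.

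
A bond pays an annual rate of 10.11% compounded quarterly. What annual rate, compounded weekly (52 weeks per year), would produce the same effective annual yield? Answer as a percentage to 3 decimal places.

EAR = (1 + 0.1011/4)^4 − 1 = 0.104998.
Solve (1 + r/52)^52 = 1.104998: r/52 = 1.104998^(1/52) − 1 = 0.001922, so r = 0.099939 = 9.994%.

9.994%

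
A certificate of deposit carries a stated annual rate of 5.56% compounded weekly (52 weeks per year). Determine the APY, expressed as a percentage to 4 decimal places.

EAR = (1 + 0.0556/52)^52 − 1.
= (1 + 0.001069)^52 − 1 = 1.057143 − 1 = 5.7143%.

5.7143%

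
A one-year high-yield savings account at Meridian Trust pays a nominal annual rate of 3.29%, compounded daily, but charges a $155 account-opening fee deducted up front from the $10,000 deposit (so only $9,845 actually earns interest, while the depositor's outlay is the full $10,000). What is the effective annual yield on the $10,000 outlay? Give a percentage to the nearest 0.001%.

Value after one year: 9,845 × (1 + 0.0329/365)^365 = 9,845 × 1.033446 = $10,174.27.
Effective yield on the $10,000 outlay: 10,174.27 / 10,000 − 1 = 0.017427 = 1.743%.

1.743%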